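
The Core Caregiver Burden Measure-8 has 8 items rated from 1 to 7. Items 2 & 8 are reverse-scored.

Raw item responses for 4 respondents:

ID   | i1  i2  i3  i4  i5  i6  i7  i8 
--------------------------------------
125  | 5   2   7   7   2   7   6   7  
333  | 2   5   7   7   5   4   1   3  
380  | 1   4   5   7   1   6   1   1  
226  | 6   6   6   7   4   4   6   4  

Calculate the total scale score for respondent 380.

Respondent 380 raw: 1, 4, 5, 7, 1, 6, 1, 1.
Reverse-coded (on a 1–7 scale, reversed = 8 − raw):
  item 1: 1
  item 2: 8 − 4 = 4
  item 3: 5
  item 4: 7
  item 5: 1
  item 6: 6
  item 7: 1
  item 8: 8 − 1 = 7
Sum = 1 + 4 + 5 + 7 + 1 + 6 + 1 + 7 = 32

32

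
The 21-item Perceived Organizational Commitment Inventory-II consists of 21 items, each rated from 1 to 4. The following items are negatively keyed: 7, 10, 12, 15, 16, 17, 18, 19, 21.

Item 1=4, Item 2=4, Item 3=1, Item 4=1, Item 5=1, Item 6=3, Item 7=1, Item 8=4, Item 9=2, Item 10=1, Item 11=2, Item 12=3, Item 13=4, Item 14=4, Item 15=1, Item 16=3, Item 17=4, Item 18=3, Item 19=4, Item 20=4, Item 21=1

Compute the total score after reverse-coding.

Reversing items 7, 10, 12, 15, 16, 17, 18, 19, & 21 with 5 − raw:
Total = 4 + 4 + 1 + 1 + 1 + 3 + (5−1) + 4 + 2 + (5−1) + 2 + (5−3) + 4 + 4 + (5−1) + (5−3) + (5−4) + (5−3) + (5−4) + 4 + (5−1)
      = 4 + 4 + 1 + 1 + 1 + 3 + 4 + 4 + 2 + 4 + 2 + 2 + 4 + 4 + 4 + 2 + 1 + 2 + 1 + 4 + 4 = 58

58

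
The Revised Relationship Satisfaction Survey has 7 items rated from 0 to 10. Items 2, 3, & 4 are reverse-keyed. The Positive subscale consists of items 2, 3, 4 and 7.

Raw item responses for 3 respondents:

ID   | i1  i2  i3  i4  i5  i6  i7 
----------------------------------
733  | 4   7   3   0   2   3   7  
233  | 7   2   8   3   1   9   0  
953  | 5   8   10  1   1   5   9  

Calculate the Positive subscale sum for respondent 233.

Respondent 233 raw: 7, 2, 8, 3, 1, 9, 0.
Positive items: 2, 3, 4, 7.
Reverse-coded (on a 0–10 scale, reversed = 10 − raw):
  item 2: 10 − 2 = 8
  item 3: 10 − 8 = 2
  item 4: 10 − 3 = 7
  item 7: 0
Sum = 8 + 2 + 7 + 0 = 17

17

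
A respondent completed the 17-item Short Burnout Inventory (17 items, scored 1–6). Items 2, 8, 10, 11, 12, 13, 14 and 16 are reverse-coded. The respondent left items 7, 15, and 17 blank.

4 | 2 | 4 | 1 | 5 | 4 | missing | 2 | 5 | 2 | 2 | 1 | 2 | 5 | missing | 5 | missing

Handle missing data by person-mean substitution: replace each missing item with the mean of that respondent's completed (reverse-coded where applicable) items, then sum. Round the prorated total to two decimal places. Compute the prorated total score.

Reverse-coded (on a 1–6 scale, reversed = 7 − raw):
  item 2: 7 − 2 = 5
  item 8: 7 − 2 = 5
  item 10: 7 − 2 = 5
  item 11: 7 − 2 = 5
  item 12: 7 − 1 = 6
  item 13: 7 − 2 = 5
  item 14: 7 − 5 = 2
  item 16: 7 − 5 = 2
Completed scored items (14 of 17): 4, 5, 4, 1, 5, 4, 5, 5, 5, 5, 6, 5, 2, 2; sum = 58.
Person mean = 58 / 14 ≈ 4.1429
Prorated total = (58 / 14) × 17 = 70.43 (to 2 dp)

70.43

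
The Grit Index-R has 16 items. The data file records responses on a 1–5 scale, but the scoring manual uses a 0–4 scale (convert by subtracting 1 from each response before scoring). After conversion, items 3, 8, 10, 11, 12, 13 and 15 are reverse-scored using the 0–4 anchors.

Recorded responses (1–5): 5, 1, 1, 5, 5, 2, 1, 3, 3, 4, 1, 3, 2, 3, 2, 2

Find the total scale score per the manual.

Convert to 0–4: 4, 0, 0, 4, 4, 1, 0, 2, 2, 3, 0, 2, 1, 2, 1, 1
Reverse-coded (on a 0–4 scale, reversed = 4 − raw):
  item 3: 4 − 0 = 4
  item 8: 4 − 2 = 2
  item 10: 4 − 3 = 1
  item 11: 4 − 0 = 4
  item 12: 4 − 2 = 2
  item 13: 4 − 1 = 3
  item 15: 4 − 1 = 3
Scored: 4, 0, 4, 4, 4, 1, 0, 2, 2, 1, 4, 2, 3, 2, 3, 1
Total = 37

37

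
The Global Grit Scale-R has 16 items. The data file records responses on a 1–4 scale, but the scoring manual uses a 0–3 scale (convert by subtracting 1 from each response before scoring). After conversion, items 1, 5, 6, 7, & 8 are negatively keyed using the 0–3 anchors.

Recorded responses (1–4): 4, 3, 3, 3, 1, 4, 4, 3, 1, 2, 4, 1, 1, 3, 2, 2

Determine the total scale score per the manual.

Convert to 0–3: 3, 2, 2, 2, 0, 3, 3, 2, 0, 1, 3, 0, 0, 2, 1, 1
Reverse-coded (reversed = (0+3) − raw = 3 − raw):
  item 1: 3 − 3 = 0
  item 5: 3 − 0 = 3
  item 6: 3 − 3 = 0
  item 7: 3 − 3 = 0
  item 8: 3 − 2 = 1
Scored: 0, 2, 2, 2, 3, 0, 0, 1, 0, 1, 3, 0, 0, 2, 1, 1
Total = 18

18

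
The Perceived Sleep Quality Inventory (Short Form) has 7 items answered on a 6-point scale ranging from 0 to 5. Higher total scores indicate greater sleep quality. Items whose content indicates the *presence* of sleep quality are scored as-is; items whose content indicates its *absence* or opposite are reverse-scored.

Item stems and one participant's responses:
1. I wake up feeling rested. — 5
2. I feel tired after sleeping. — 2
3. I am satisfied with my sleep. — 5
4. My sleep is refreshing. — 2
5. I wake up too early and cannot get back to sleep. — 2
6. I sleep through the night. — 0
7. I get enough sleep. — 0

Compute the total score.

18

Items 2, 5 describe the absence/opposite of sleep quality → reverse-score.
on a 0–5 scale, reversed = 5 − raw.
  item 1: 5
  item 2: 5 − 2 = 3
  item 3: 5
  item 4: 2
  item 5: 5 − 2 = 3
  item 6: 0
  item 7: 0
Total = 5 + 3 + 5 + 2 + 3 + 0 + 0 = 18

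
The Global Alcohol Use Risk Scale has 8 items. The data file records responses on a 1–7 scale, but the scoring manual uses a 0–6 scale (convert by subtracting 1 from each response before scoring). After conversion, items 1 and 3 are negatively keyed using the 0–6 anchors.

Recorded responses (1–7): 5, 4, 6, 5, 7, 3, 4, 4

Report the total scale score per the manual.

24

Convert to 0–6: 4, 3, 5, 4, 6, 2, 3, 3
Reverse-coded (reversed = (0+6) − raw = 6 − raw):
  item 1: 6 − 4 = 2
  item 3: 6 − 5 = 1
Scored: 2, 3, 1, 4, 6, 2, 3, 3
Total = 24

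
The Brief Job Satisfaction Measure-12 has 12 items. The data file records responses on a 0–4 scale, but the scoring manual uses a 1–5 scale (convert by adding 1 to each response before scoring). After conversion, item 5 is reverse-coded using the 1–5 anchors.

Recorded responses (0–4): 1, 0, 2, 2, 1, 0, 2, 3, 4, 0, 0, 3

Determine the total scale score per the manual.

32

Convert to 1–5: 2, 1, 3, 3, 2, 1, 3, 4, 5, 1, 1, 4
Reverse-coded (reversed = (1+5) − raw = 6 − raw):
  item 5: 6 − 2 = 4
Scored: 2, 1, 3, 3, 4, 1, 3, 4, 5, 1, 1, 4
Total = 32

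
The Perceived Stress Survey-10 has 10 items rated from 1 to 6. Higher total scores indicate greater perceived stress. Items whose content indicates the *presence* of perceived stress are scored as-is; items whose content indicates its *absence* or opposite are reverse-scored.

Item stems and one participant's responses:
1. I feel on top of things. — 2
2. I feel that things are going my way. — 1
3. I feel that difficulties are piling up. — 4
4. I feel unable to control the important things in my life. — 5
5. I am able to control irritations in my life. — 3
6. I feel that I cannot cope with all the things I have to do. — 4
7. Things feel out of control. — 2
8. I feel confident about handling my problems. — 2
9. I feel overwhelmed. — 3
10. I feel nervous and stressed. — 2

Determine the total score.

40

Items 1, 2, 5, 8 describe the absence/opposite of perceived stress → reverse-score.
on a 1–6 scale, reversed = 7 − raw.
  item 1: 7 − 2 = 5
  item 2: 7 − 1 = 6
  item 3: 4
  item 4: 5
  item 5: 7 − 3 = 4
  item 6: 4
  item 7: 2
  item 8: 7 − 2 = 5
  item 9: 3
  item 10: 2
Total = 5 + 6 + 4 + 5 + 4 + 4 + 2 + 5 + 3 + 2 = 40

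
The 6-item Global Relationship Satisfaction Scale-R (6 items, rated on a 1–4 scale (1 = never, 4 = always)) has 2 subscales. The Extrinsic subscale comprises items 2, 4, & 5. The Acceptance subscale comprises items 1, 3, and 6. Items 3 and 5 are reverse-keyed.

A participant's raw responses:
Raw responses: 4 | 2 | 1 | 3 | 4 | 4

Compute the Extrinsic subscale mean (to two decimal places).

2.00

Extrinsic items: 2, 4, 5.
Of these, item 5 is reverse-keyed; on a 1–4 scale, reversed = 5 − raw.
  item 2: 2
  item 4: 3
  item 5: 5 − 4 = 1
Sum = 2 + 3 + 1 = 6
Mean = 6 / 3 = 2.00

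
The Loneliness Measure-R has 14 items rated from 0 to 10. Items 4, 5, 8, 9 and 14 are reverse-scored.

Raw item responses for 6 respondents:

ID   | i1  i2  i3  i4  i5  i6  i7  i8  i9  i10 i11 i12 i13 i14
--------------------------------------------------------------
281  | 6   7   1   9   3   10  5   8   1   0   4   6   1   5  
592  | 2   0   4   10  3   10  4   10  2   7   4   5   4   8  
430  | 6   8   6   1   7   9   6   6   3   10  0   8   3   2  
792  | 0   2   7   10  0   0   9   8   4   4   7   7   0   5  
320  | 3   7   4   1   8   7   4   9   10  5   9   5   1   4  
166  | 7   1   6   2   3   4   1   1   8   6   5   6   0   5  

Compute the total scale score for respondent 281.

Respondent 281 raw: 6, 7, 1, 9, 3, 10, 5, 8, 1, 0, 4, 6, 1, 5.
Reverse-coded (reversed = (0+10) − raw = 10 − raw):
  item 1: 6
  item 2: 7
  item 3: 1
  item 4: 10 − 9 = 1
  item 5: 10 − 3 = 7
  item 6: 10
  item 7: 5
  item 8: 10 − 8 = 2
  item 9: 10 − 1 = 9
  item 10: 0
  item 11: 4
  item 12: 6
  item 13: 1
  item 14: 10 − 5 = 5
Sum = 6 + 7 + 1 + 1 + 7 + 10 + 5 + 2 + 9 + 0 + 4 + 6 + 1 + 5 = 64

64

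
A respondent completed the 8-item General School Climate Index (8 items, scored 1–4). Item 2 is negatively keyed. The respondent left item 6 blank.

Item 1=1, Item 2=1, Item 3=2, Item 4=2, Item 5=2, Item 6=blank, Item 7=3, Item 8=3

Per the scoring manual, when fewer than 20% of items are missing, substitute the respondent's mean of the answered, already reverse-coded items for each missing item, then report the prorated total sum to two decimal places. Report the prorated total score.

19.43

Reverse-coded (reverse-coded value = 5 − response):
  item 2: 5 − 1 = 4
Completed scored items (7 of 8): 1, 4, 2, 2, 2, 3, 3; sum = 17.
Person mean = 17 / 7 ≈ 2.4286
Prorated total = (17 / 7) × 8 = 19.43 (to 2 dp)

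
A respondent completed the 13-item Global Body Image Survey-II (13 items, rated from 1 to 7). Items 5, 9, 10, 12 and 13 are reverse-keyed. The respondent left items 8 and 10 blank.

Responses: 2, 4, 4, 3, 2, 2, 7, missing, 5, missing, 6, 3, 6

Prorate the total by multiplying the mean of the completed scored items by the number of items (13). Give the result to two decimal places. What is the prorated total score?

Reverse-coded (reverse-coded value = 8 − response):
  item 5: 8 − 2 = 6
  item 9: 8 − 5 = 3
  item 12: 8 − 3 = 5
  item 13: 8 − 6 = 2
Completed scored items (11 of 13): 2, 4, 4, 3, 6, 2, 7, 3, 6, 5, 2; sum = 44.
Person mean = 44 / 11 ≈ 4.0000
Prorated total = (44 / 11) × 13 = 52.00 (to 2 dp)

52.00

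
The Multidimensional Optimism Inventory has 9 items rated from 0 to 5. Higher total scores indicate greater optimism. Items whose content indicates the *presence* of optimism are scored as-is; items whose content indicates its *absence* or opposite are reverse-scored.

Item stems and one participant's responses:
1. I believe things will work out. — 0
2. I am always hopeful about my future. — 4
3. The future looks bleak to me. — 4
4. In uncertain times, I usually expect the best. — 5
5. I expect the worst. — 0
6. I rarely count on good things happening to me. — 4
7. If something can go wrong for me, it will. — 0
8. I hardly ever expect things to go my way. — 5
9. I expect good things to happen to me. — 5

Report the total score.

Items 3, 5, 6, 7, 8 describe the absence/opposite of optimism → reverse-score.
reverse-coded value = 5 − response.
  item 1: 0
  item 2: 4
  item 3: 5 − 4 = 1
  item 4: 5
  item 5: 5 − 0 = 5
  item 6: 5 − 4 = 1
  item 7: 5 − 0 = 5
  item 8: 5 − 5 = 0
  item 9: 5
Total = 0 + 4 + 1 + 5 + 5 + 1 + 5 + 0 + 5 = 26

26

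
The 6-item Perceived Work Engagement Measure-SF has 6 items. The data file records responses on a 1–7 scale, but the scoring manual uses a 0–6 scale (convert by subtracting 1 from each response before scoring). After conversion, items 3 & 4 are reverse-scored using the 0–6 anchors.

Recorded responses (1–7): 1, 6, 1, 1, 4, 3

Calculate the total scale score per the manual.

Convert to 0–6: 0, 5, 0, 0, 3, 2
Reverse-coded (on a 0–6 scale, reversed = 6 − raw):
  item 3: 6 − 0 = 6
  item 4: 6 − 0 = 6
Scored: 0, 5, 6, 6, 3, 2
Total = 22

22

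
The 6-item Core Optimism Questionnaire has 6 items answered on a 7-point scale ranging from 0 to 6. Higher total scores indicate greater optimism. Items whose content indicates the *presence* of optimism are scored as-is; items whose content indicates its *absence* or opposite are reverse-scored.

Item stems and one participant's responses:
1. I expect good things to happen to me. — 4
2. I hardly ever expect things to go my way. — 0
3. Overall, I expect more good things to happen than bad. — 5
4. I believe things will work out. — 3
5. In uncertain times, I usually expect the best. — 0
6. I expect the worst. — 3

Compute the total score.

21

Items 2, 6 describe the absence/opposite of optimism → reverse-score.
on a 0–6 scale, reversed = 6 − raw.
  item 1: 4
  item 2: 6 − 0 = 6
  item 3: 5
  item 4: 3
  item 5: 0
  item 6: 6 − 3 = 3
Total = 4 + 6 + 5 + 3 + 0 + 3 = 21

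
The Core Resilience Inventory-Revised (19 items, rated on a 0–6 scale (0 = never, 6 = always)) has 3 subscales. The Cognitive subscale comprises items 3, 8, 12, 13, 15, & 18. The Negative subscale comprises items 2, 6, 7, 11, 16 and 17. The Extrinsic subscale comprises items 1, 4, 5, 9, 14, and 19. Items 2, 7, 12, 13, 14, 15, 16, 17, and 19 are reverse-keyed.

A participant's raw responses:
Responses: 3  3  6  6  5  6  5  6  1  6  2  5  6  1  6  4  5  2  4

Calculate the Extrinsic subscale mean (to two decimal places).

Extrinsic items: 1, 4, 5, 9, 14, 19.
Of these, items 14 and 19 are reverse-keyed; reverse-coded value = 6 − response.
  item 1: 3
  item 4: 6
  item 5: 5
  item 9: 1
  item 14: 6 − 1 = 5
  item 19: 6 − 4 = 2
Sum = 3 + 6 + 5 + 1 + 5 + 2 = 22
Mean = 22 / 6 = 3.67

3.67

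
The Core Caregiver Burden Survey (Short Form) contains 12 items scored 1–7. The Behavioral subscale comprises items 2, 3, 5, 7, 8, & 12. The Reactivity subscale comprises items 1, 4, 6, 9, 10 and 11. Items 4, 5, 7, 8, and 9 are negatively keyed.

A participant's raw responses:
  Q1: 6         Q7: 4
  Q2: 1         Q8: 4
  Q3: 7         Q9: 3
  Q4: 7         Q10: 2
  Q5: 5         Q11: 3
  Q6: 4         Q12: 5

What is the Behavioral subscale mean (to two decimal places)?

4.00

Behavioral items: 2, 3, 5, 7, 8, 12.
Of these, items 5, 7 and 8 are negatively keyed; on a 1–7 scale, reversed = 8 − raw.
  item 2: 1
  item 3: 7
  item 5: 8 − 5 = 3
  item 7: 8 − 4 = 4
  item 8: 8 − 4 = 4
  item 12: 5
Sum = 1 + 7 + 3 + 4 + 4 + 5 = 24
Mean = 24 / 6 = 4.00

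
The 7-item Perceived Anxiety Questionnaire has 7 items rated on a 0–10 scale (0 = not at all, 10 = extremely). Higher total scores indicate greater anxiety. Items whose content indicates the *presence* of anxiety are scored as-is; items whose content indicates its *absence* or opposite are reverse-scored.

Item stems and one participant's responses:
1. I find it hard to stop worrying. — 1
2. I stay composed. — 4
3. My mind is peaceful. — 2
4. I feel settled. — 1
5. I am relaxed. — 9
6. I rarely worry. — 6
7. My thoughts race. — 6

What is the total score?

35

Items 2, 3, 4, 5, 6 describe the absence/opposite of anxiety → reverse-score.
reversed = (0+10) − raw = 10 − raw.
  item 1: 1
  item 2: 10 − 4 = 6
  item 3: 10 − 2 = 8
  item 4: 10 − 1 = 9
  item 5: 10 − 9 = 1
  item 6: 10 − 6 = 4
  item 7: 6
Total = 1 + 6 + 8 + 9 + 1 + 4 + 6 = 35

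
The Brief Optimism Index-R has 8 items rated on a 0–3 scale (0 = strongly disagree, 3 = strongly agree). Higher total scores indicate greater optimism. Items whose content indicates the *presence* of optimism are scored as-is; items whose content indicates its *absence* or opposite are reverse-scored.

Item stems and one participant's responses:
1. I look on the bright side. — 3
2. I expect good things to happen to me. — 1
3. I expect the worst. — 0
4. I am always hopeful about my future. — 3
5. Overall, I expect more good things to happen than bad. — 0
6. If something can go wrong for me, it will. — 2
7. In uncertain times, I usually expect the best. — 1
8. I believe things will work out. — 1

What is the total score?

13

Items 3, 6 describe the absence/opposite of optimism → reverse-score.
reverse-coded value = 3 − response.
  item 1: 3
  item 2: 1
  item 3: 3 − 0 = 3
  item 4: 3
  item 5: 0
  item 6: 3 − 2 = 1
  item 7: 1
  item 8: 1
Total = 3 + 1 + 3 + 3 + 0 + 1 + 1 + 1 = 13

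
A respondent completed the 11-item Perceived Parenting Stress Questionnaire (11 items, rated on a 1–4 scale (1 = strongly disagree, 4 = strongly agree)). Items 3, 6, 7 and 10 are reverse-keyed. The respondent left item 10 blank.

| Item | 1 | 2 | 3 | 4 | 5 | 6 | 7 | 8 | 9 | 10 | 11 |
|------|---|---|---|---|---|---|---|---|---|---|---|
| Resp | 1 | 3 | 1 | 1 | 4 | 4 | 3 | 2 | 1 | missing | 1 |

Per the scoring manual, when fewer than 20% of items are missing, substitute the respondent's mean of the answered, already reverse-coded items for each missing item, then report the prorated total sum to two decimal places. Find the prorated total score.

Reverse-coded (reverse-coded value = 5 − response):
  item 3: 5 − 1 = 4
  item 6: 5 − 4 = 1
  item 7: 5 − 3 = 2
Completed scored items (10 of 11): 1, 3, 4, 1, 4, 1, 2, 2, 1, 1; sum = 20.
Person mean = 20 / 10 ≈ 2.0000
Prorated total = (20 / 10) × 11 = 22.00 (to 2 dp)

22.00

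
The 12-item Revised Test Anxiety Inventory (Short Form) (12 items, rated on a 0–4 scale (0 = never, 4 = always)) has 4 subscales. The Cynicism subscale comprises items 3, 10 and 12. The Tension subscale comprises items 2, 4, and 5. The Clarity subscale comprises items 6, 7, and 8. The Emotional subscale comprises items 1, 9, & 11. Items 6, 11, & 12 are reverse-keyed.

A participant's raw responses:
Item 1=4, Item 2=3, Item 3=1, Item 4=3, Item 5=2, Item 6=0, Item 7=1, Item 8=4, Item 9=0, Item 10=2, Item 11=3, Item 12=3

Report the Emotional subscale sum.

Emotional items: 1, 9, 11.
Of these, item 11 is reverse-keyed; reversed = (0+4) − raw = 4 − raw.
  item 1: 4
  item 9: 0
  item 11: 4 − 3 = 1
Sum = 4 + 0 + 1 = 5

5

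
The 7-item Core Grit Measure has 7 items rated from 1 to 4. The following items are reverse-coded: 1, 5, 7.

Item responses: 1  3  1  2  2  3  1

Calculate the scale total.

20

Reversing items 1, 5 and 7 with 5 − raw:
Total = (5−1) + 3 + 1 + 2 + (5−2) + 3 + (5−1)
      = 4 + 3 + 1 + 2 + 3 + 3 + 4 = 20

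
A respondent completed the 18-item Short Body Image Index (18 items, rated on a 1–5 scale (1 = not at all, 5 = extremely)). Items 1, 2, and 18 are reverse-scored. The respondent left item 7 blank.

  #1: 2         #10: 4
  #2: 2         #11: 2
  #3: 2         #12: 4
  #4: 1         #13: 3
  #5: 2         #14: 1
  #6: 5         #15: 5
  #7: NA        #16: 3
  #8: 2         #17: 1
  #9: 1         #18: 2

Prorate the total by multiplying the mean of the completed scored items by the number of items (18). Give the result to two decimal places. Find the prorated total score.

50.82

Reverse-coded (reverse-coded value = 6 − response):
  item 1: 6 − 2 = 4
  item 2: 6 − 2 = 4
  item 18: 6 − 2 = 4
Completed scored items (17 of 18): 4, 4, 2, 1, 2, 5, 2, 1, 4, 2, 4, 3, 1, 5, 3, 1, 4; sum = 48.
Person mean = 48 / 17 ≈ 2.8235
Prorated total = (48 / 17) × 18 = 50.82 (to 2 dp)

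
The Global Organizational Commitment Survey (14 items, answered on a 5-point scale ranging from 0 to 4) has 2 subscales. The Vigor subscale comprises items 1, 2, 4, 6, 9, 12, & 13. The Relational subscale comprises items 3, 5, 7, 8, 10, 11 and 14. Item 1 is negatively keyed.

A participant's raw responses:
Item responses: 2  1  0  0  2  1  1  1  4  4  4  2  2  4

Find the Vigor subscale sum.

12

Vigor items: 1, 2, 4, 6, 9, 12, 13.
Of these, item 1 is negatively keyed; reversed = (0+4) − raw = 4 − raw.
  item 1: 4 − 2 = 2
  item 2: 1
  item 4: 0
  item 6: 1
  item 9: 4
  item 12: 2
  item 13: 2
Sum = 2 + 1 + 0 + 1 + 4 + 2 + 2 = 12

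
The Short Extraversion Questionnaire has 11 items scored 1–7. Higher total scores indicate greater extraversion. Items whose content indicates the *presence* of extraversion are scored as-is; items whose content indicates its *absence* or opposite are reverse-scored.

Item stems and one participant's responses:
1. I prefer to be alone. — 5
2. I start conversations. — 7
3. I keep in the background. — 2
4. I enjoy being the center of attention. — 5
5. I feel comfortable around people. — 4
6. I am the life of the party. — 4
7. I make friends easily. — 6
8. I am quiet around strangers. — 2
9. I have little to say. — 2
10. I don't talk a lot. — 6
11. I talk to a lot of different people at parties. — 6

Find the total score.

55

Items 1, 3, 8, 9, 10 describe the absence/opposite of extraversion → reverse-score.
reverse-coded value = 8 − response.
  item 1: 8 − 5 = 3
  item 2: 7
  item 3: 8 − 2 = 6
  item 4: 5
  item 5: 4
  item 6: 4
  item 7: 6
  item 8: 8 − 2 = 6
  item 9: 8 − 2 = 6
  item 10: 8 − 6 = 2
  item 11: 6
Total = 3 + 7 + 6 + 5 + 4 + 4 + 6 + 6 + 6 + 2 + 6 = 55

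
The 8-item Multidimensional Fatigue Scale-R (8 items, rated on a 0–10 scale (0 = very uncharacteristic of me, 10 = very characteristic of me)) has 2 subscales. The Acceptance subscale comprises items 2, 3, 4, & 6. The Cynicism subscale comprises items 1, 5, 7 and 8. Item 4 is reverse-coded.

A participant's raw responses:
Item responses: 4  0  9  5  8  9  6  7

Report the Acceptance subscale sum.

23

Acceptance items: 2, 3, 4, 6.
Of these, item 4 is reverse-coded; on a 0–10 scale, reversed = 10 − raw.
  item 2: 0
  item 3: 9
  item 4: 10 − 5 = 5
  item 6: 9
Sum = 0 + 9 + 5 + 9 = 23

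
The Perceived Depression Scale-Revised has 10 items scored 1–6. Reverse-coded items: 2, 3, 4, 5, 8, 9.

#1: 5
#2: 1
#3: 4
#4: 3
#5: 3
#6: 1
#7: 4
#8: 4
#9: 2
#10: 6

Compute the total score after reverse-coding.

41

Reverse-coded items (reverse-coded value = 7 − response):
  item 2: 7 − 1 = 6
  item 3: 7 − 4 = 3
  item 4: 7 − 3 = 4
  item 5: 7 − 3 = 4
  item 8: 7 − 4 = 3
  item 9: 7 − 2 = 5
After reverse-coding: 5, 6, 3, 4, 4, 1, 4, 3, 5, 6
Total = 5 + 6 + 3 + 4 + 4 + 1 + 4 + 3 + 5 + 6 = 41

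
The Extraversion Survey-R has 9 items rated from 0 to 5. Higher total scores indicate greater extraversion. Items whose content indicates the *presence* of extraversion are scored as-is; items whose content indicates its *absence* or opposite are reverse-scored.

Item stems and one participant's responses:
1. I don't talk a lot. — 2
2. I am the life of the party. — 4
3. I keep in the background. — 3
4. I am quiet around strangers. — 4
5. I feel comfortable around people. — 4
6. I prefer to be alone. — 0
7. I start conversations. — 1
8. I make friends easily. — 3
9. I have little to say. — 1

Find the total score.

27

Items 1, 3, 4, 6, 9 describe the absence/opposite of extraversion → reverse-score.
reverse-coded value = 5 − response.
  item 1: 5 − 2 = 3
  item 2: 4
  item 3: 5 − 3 = 2
  item 4: 5 − 4 = 1
  item 5: 4
  item 6: 5 − 0 = 5
  item 7: 1
  item 8: 3
  item 9: 5 − 1 = 4
Total = 3 + 4 + 2 + 1 + 4 + 5 + 1 + 3 + 4 = 27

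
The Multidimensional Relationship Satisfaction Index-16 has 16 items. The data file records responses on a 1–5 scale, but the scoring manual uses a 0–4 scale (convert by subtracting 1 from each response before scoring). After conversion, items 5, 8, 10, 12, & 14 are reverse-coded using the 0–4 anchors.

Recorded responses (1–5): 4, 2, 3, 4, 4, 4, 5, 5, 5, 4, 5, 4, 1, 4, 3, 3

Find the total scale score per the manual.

32

Convert to 0–4: 3, 1, 2, 3, 3, 3, 4, 4, 4, 3, 4, 3, 0, 3, 2, 2
Reverse-coded (reversed = (0+4) − raw = 4 − raw):
  item 5: 4 − 3 = 1
  item 8: 4 − 4 = 0
  item 10: 4 − 3 = 1
  item 12: 4 − 3 = 1
  item 14: 4 − 3 = 1
Scored: 3, 1, 2, 3, 1, 3, 4, 0, 4, 1, 4, 1, 0, 1, 2, 2
Total = 32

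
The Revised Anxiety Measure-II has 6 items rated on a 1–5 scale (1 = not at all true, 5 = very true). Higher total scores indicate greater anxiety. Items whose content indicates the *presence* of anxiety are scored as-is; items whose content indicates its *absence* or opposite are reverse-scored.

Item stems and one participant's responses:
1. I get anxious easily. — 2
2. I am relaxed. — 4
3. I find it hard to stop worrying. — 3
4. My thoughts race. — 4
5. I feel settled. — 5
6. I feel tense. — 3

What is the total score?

15

Items 2, 5 describe the absence/opposite of anxiety → reverse-score.
reversed = (1+5) − raw = 6 − raw.
  item 1: 2
  item 2: 6 − 4 = 2
  item 3: 3
  item 4: 4
  item 5: 6 − 5 = 1
  item 6: 3
Total = 2 + 2 + 3 + 4 + 1 + 3 = 15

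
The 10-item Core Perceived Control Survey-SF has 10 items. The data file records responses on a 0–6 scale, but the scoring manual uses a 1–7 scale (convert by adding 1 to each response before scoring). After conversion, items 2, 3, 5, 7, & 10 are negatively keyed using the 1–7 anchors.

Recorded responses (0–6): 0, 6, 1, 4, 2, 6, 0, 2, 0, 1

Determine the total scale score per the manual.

42

Convert to 1–7: 1, 7, 2, 5, 3, 7, 1, 3, 1, 2
Reverse-coded (on a 1–7 scale, reversed = 8 − raw):
  item 2: 8 − 7 = 1
  item 3: 8 − 2 = 6
  item 5: 8 − 3 = 5
  item 7: 8 − 1 = 7
  item 10: 8 − 2 = 6
Scored: 1, 1, 6, 5, 5, 7, 7, 3, 1, 6
Total = 42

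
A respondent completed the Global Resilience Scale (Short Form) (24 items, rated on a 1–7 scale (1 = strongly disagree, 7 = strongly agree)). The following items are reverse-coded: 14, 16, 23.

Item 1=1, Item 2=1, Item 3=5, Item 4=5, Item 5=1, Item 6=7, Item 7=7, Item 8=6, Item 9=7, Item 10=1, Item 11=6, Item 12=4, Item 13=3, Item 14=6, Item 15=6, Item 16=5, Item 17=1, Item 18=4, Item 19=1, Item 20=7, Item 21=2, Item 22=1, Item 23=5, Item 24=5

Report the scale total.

89

Reverse-coded items use 8 − raw:
  item 14: 8 − 6 = 2
  item 16: 8 − 5 = 3
  item 23: 8 − 5 = 3
Scored items: 1, 1, 5, 5, 1, 7, 7, 6, 7, 1, 6, 4, 3, 2, 6, 3, 1, 4, 1, 7, 2, 1, 3, 5
Total = 1 + 1 + 5 + 5 + 1 + 7 + 7 + 6 + 7 + 1 + 6 + 4 + 3 + 2 + 6 + 3 + 1 + 4 + 1 + 7 + 2 + 1 + 3 + 5 = 89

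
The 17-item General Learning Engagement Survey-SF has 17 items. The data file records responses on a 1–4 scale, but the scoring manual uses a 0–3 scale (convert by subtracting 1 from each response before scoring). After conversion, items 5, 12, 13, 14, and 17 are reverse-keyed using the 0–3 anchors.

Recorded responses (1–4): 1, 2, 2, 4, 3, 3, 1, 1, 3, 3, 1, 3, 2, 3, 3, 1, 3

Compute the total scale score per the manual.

Convert to 0–3: 0, 1, 1, 3, 2, 2, 0, 0, 2, 2, 0, 2, 1, 2, 2, 0, 2
Reverse-coded (on a 0–3 scale, reversed = 3 − raw):
  item 5: 3 − 2 = 1
  item 12: 3 − 2 = 1
  item 13: 3 − 1 = 2
  item 14: 3 − 2 = 1
  item 17: 3 − 2 = 1
Scored: 0, 1, 1, 3, 1, 2, 0, 0, 2, 2, 0, 1, 2, 1, 2, 0, 1
Total = 19

19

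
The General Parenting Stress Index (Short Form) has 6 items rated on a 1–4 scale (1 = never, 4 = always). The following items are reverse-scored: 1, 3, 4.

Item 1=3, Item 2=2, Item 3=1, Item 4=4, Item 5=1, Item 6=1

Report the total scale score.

11

Reverse-coded items (on a 1–4 scale, reversed = 5 − raw):
  item 1: 5 − 3 = 2
  item 3: 5 − 1 = 4
  item 4: 5 − 4 = 1
Scored items: 2, 2, 4, 1, 1, 1
Total = 2 + 2 + 4 + 1 + 1 + 1 = 11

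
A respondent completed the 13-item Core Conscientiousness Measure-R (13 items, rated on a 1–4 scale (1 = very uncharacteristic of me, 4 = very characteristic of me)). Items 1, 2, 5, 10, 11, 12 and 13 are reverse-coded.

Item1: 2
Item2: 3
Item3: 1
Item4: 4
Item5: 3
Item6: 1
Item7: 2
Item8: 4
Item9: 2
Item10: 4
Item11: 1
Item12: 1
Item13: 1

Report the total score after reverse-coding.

34

Apply reverse scoring (reversed = (1+4) − raw = 5 − raw):
  item 1: 5 − 2 = 3
  item 2: 5 − 3 = 2
  item 5: 5 − 3 = 2
  item 10: 5 − 4 = 1
  item 11: 5 − 1 = 4
  item 12: 5 − 1 = 4
  item 13: 5 − 1 = 4
Scored responses: 3, 2, 1, 4, 2, 1, 2, 4, 2, 1, 4, 4, 4
Total = 3 + 2 + 1 + 4 + 2 + 1 + 2 + 4 + 2 + 1 + 4 + 4 + 4 = 34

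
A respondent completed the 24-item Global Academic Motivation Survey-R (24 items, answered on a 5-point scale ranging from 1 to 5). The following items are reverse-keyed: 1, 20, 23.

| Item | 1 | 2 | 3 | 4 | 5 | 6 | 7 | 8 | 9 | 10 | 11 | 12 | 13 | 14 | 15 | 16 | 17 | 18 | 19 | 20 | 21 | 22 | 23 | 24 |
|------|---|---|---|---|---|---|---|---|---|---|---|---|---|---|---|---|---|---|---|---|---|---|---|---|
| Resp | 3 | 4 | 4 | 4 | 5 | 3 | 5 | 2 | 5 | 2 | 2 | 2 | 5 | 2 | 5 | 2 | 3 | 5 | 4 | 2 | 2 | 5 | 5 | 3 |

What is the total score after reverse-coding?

82

Raw sum = 84. Reverse-keyed items: 1, 20, 23; their raw sum = 10.
Each reversal replaces raw with 6 − raw, changing the total by 6 − 2·raw per item.
Total = 84 + 3·6 − 2·10 = 84 + 18 − 20 = 82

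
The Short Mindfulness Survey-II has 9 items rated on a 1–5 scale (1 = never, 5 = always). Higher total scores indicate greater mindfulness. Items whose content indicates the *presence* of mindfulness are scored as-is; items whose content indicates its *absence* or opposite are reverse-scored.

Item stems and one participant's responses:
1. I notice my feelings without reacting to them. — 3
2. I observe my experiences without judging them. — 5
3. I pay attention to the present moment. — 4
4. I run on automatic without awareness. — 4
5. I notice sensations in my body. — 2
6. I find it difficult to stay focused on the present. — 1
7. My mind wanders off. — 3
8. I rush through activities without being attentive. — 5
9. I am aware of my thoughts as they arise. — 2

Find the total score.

Items 4, 6, 7, 8 describe the absence/opposite of mindfulness → reverse-score.
reverse-coded value = 6 − response.
  item 1: 3
  item 2: 5
  item 3: 4
  item 4: 6 − 4 = 2
  item 5: 2
  item 6: 6 − 1 = 5
  item 7: 6 − 3 = 3
  item 8: 6 − 5 = 1
  item 9: 2
Total = 3 + 5 + 4 + 2 + 2 + 5 + 3 + 1 + 2 = 27

27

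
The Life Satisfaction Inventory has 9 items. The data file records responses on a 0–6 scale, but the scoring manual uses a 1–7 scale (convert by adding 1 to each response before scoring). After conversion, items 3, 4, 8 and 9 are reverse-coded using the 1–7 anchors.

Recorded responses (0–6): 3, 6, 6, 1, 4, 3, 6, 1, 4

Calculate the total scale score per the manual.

43

Convert to 1–7: 4, 7, 7, 2, 5, 4, 7, 2, 5
Reverse-coded (reversed = (1+7) − raw = 8 − raw):
  item 3: 8 − 7 = 1
  item 4: 8 − 2 = 6
  item 8: 8 − 2 = 6
  item 9: 8 − 5 = 3
Scored: 4, 7, 1, 6, 5, 4, 7, 6, 3
Total = 43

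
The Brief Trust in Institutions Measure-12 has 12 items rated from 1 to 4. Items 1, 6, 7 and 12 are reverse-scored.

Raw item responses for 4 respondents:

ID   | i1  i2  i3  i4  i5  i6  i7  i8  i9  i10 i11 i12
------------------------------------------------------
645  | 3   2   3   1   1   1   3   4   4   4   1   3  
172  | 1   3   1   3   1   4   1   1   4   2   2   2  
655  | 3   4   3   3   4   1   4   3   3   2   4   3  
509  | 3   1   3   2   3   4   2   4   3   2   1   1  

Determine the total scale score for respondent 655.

35

Respondent 655 raw: 3, 4, 3, 3, 4, 1, 4, 3, 3, 2, 4, 3.
Reverse-coded (reverse-coded value = 5 − response):
  item 1: 5 − 3 = 2
  item 2: 4
  item 3: 3
  item 4: 3
  item 5: 4
  item 6: 5 − 1 = 4
  item 7: 5 − 4 = 1
  item 8: 3
  item 9: 3
  item 10: 2
  item 11: 4
  item 12: 5 − 3 = 2
Sum = 2 + 4 + 3 + 3 + 4 + 4 + 1 + 3 + 3 + 2 + 4 + 2 = 35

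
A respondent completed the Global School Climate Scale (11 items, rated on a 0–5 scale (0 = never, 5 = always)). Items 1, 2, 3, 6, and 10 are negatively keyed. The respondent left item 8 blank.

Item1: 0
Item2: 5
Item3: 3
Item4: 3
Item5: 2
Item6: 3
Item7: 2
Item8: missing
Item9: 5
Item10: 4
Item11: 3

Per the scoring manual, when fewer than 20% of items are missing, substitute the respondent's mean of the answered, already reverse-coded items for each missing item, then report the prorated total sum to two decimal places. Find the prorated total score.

27.50

Reverse-coded (reverse-coded value = 5 − response):
  item 1: 5 − 0 = 5
  item 2: 5 − 5 = 0
  item 3: 5 − 3 = 2
  item 6: 5 − 3 = 2
  item 10: 5 − 4 = 1
Completed scored items (10 of 11): 5, 0, 2, 3, 2, 2, 2, 5, 1, 3; sum = 25.
Person mean = 25 / 10 ≈ 2.5000
Prorated total = (25 / 10) × 11 = 27.50 (to 2 dp)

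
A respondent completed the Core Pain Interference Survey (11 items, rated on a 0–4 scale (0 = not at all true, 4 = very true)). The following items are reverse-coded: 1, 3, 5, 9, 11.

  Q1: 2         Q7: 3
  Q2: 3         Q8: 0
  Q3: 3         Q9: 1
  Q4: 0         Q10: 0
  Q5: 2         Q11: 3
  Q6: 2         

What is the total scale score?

17

Reverse-coded items (on a 0–4 scale, reversed = 4 − raw):
  item 1: 4 − 2 = 2
  item 3: 4 − 3 = 1
  item 5: 4 − 2 = 2
  item 9: 4 − 1 = 3
  item 11: 4 − 3 = 1
Scored items: 2, 3, 1, 0, 2, 2, 3, 0, 3, 0, 1
Total = 2 + 3 + 1 + 0 + 2 + 2 + 3 + 0 + 3 + 0 + 1 = 17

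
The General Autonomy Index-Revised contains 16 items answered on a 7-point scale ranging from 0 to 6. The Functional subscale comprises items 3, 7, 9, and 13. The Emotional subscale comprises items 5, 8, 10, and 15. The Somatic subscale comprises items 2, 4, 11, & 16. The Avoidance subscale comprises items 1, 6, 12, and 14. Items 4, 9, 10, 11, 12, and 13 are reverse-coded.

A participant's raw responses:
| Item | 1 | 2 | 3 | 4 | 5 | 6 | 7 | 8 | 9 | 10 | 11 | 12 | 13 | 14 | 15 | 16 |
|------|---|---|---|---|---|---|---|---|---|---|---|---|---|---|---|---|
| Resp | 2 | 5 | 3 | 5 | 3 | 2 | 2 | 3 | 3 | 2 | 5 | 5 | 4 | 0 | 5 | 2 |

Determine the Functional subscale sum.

10

Functional items: 3, 7, 9, 13.
Of these, items 9 & 13 are reverse-coded; reverse-coded value = 6 − response.
  item 3: 3
  item 7: 2
  item 9: 6 − 3 = 3
  item 13: 6 − 4 = 2
Sum = 3 + 2 + 3 + 2 = 10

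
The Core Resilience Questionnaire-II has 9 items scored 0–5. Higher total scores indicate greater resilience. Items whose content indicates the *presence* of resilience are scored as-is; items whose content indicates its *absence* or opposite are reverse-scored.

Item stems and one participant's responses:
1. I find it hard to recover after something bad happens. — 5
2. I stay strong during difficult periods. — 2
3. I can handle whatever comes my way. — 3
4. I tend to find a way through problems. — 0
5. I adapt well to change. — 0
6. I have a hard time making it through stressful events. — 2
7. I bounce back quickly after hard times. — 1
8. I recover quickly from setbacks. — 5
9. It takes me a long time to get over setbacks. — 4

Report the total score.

Items 1, 6, 9 describe the absence/opposite of resilience → reverse-score.
reversed = (0+5) − raw = 5 − raw.
  item 1: 5 − 5 = 0
  item 2: 2
  item 3: 3
  item 4: 0
  item 5: 0
  item 6: 5 − 2 = 3
  item 7: 1
  item 8: 5
  item 9: 5 − 4 = 1
Total = 0 + 2 + 3 + 0 + 0 + 3 + 1 + 5 + 1 = 15

15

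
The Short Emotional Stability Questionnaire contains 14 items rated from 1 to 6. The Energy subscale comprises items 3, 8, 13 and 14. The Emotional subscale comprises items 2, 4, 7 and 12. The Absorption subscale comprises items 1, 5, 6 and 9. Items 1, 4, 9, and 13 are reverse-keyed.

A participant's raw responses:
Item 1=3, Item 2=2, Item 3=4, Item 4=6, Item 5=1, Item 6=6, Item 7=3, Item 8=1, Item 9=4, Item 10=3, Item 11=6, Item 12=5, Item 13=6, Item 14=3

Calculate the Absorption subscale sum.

Absorption items: 1, 5, 6, 9.
Of these, items 1 & 9 are reverse-keyed; reversed = (1+6) − raw = 7 − raw.
  item 1: 7 − 3 = 4
  item 5: 1
  item 6: 6
  item 9: 7 − 4 = 3
Sum = 4 + 1 + 6 + 3 = 14

14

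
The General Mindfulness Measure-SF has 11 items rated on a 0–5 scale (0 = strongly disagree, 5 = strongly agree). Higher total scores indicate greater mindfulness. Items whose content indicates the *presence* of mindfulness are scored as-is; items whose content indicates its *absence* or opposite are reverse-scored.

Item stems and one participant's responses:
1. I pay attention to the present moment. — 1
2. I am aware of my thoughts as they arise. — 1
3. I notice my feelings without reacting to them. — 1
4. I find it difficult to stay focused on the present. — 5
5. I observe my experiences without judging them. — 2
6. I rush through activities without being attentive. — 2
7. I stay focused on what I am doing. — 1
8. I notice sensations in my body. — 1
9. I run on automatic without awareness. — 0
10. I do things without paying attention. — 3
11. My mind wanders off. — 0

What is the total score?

Items 4, 6, 9, 10, 11 describe the absence/opposite of mindfulness → reverse-score.
reverse-coded value = 5 − response.
  item 1: 1
  item 2: 1
  item 3: 1
  item 4: 5 − 5 = 0
  item 5: 2
  item 6: 5 − 2 = 3
  item 7: 1
  item 8: 1
  item 9: 5 − 0 = 5
  item 10: 5 − 3 = 2
  item 11: 5 − 0 = 5
Total = 1 + 1 + 1 + 0 + 2 + 3 + 1 + 1 + 5 + 2 + 5 = 22

22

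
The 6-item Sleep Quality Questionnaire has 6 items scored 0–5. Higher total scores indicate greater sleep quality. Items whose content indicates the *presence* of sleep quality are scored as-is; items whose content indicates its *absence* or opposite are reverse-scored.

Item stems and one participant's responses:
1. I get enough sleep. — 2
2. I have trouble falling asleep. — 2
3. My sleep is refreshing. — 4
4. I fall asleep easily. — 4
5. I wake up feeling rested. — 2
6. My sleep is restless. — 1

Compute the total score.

Items 2, 6 describe the absence/opposite of sleep quality → reverse-score.
on a 0–5 scale, reversed = 5 − raw.
  item 1: 2
  item 2: 5 − 2 = 3
  item 3: 4
  item 4: 4
  item 5: 2
  item 6: 5 − 1 = 4
Total = 2 + 3 + 4 + 4 + 2 + 4 = 19

19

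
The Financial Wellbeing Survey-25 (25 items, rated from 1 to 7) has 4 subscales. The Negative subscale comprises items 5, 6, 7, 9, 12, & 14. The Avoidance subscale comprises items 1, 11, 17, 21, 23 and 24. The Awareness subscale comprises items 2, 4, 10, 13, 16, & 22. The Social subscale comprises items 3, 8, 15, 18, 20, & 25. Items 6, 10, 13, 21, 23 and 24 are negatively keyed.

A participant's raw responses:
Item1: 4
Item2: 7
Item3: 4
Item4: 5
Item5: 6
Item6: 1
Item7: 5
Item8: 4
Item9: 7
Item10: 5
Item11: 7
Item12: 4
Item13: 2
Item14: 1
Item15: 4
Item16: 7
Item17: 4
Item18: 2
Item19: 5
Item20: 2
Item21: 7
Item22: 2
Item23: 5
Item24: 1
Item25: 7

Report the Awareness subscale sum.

Awareness items: 2, 4, 10, 13, 16, 22.
Of these, items 10 and 13 are negatively keyed; reverse-coded value = 8 − response.
  item 2: 7
  item 4: 5
  item 10: 8 − 5 = 3
  item 13: 8 − 2 = 6
  item 16: 7
  item 22: 2
Sum = 7 + 5 + 3 + 6 + 7 + 2 = 30

30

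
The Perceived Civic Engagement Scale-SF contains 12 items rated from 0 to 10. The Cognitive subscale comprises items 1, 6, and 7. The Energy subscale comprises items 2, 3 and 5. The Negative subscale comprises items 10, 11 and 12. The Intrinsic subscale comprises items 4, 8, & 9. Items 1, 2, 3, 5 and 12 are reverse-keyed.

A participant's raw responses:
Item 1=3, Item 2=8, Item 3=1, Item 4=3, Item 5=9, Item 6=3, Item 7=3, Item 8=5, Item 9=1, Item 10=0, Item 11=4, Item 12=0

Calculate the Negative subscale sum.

Negative items: 10, 11, 12.
Of these, item 12 is reverse-keyed; reverse-coded value = 10 − response.
  item 10: 0
  item 11: 4
  item 12: 10 − 0 = 10
Sum = 0 + 4 + 10 = 14

14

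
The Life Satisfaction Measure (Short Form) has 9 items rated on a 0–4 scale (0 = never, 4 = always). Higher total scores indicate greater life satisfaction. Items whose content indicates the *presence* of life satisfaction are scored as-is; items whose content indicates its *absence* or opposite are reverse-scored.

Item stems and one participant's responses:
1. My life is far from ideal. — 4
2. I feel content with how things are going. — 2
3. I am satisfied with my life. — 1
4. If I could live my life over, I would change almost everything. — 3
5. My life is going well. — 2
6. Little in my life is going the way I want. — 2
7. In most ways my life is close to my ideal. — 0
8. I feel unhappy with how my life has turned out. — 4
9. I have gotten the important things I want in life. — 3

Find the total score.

11

Items 1, 4, 6, 8 describe the absence/opposite of life satisfaction → reverse-score.
on a 0–4 scale, reversed = 4 − raw.
  item 1: 4 − 4 = 0
  item 2: 2
  item 3: 1
  item 4: 4 − 3 = 1
  item 5: 2
  item 6: 4 − 2 = 2
  item 7: 0
  item 8: 4 − 4 = 0
  item 9: 3
Total = 0 + 2 + 1 + 1 + 2 + 2 + 0 + 0 + 3 = 11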